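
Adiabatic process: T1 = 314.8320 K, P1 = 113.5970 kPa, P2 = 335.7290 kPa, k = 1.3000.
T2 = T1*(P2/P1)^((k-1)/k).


(k-1)/k = 0.2308
(P2/P1)^exp = 1.2841
T2 = 314.8320 * 1.2841 = 404.2816 K

404.2816 K


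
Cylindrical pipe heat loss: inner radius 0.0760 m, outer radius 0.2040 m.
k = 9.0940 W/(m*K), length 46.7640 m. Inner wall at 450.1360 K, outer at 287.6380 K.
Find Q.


dT = 162.4980 K
ln(ro/ri) = 0.9874
Q = 2*pi*9.0940*46.7640*162.4980 / 0.9874 = 439751.4069 W

439751.4069 W


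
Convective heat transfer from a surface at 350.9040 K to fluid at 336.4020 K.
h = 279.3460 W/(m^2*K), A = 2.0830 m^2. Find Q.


dT = 14.5020 K
Q = 279.3460 * 2.0830 * 14.5020 = 8438.3907 W

8438.3907 W


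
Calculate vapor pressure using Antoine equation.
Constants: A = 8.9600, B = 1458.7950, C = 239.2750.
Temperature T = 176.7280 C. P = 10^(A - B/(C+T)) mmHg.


C+T = 416.0030
B/(C+T) = 3.5067
log10(P) = 8.9600 - 3.5067 = 5.4533
P = 10^5.4533 = 283992.2828 mmHg

283992.2828 mmHg


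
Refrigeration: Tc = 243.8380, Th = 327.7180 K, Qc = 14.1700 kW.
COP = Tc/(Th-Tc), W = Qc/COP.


COP = 243.8380 / 83.8800 = 2.9070
W = 14.1700 / 2.9070 = 4.8745 kW

COP = 2.9070, W = 4.8745 kW


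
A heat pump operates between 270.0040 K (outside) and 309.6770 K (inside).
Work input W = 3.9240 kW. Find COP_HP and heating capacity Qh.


COP = 309.6770 / 39.6730 = 7.8057
Qh = 7.8057 * 3.9240 = 30.6297 kW

COP = 7.8057, Qh = 30.6297 kW


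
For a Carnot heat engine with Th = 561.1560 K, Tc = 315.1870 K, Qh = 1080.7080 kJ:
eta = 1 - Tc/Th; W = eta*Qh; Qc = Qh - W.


eta = 1 - 315.1870/561.1560 = 0.4383
W = 0.4383 * 1080.7080 = 473.7019 kJ
Qc = 1080.7080 - 473.7019 = 607.0061 kJ

eta = 43.8326%, W = 473.7019 kJ, Qc = 607.0061 kJ


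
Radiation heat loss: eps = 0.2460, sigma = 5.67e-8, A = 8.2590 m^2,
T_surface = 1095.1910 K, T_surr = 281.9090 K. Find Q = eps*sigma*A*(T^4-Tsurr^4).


T^4 = 1.4387e+12
Tsurr^4 = 6.3159e+09
Q = 0.2460 * 5.67e-8 * 8.2590 * 1.4323e+12 = 165003.9326 W

165003.9326 W


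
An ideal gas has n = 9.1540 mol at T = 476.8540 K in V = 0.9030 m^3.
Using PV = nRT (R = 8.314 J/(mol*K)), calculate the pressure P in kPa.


P = nRT/V = 9.1540 * 8.314 * 476.8540 / 0.9030
= 36291.6203 / 0.9030 = 40190.0557 Pa = 40.1901 kPa

40.1901 kPa


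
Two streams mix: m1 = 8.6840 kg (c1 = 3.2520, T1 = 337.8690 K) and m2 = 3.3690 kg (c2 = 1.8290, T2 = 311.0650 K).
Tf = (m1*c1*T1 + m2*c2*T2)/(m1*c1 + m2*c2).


num = 11458.2966
den = 34.4023
Tf = 333.0680 K

333.0680 K


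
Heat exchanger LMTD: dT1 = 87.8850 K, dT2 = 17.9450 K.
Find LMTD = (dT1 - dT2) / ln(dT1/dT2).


dT1/dT2 = 4.8975
ln(dT1/dT2) = 1.5887
LMTD = 69.9400 / 1.5887 = 44.0229 K

44.0229 K


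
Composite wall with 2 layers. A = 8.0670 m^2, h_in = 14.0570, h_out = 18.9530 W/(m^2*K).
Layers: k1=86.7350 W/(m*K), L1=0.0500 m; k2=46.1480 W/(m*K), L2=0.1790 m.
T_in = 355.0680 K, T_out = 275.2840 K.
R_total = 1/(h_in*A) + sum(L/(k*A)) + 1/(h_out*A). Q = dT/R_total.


R_conv_in = 1/(14.0570*8.0670) = 0.0088
R_1 = 0.0500/(86.7350*8.0670) = 7.1460e-05
R_2 = 0.1790/(46.1480*8.0670) = 0.0005
R_conv_out = 1/(18.9530*8.0670) = 0.0065
R_total = 0.0159 K/W
Q = 79.7840 / 0.0159 = 5014.3032 W

R_total = 0.0159 K/W, Q = 5014.3032 W


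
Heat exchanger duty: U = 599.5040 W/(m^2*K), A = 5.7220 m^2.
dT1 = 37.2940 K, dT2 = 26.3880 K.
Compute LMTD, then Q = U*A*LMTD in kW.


LMTD = 31.5272 K
Q = 599.5040 * 5.7220 * 31.5272 = 108149.8384 W = 108.1498 kW

108.1498 kW


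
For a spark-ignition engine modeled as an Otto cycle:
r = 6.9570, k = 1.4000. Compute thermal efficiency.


r^(k-1) = 2.1725
eta = 1 - 1/2.1725 = 0.5397 = 53.9710%

53.9710%


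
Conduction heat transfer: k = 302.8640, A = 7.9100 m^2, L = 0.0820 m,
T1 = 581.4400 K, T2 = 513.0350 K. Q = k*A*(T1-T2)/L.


dT = 68.4050 K
Q = 302.8640 * 7.9100 * 68.4050 / 0.0820 = 1998472.2962 W

1998472.2962 W


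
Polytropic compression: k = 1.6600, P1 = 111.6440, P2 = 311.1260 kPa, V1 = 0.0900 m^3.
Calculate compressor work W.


(k-1)/k = 0.3976
(P2/P1)^exp = 1.5030
W = 2.5152 * 111.6440 * 0.0900 * (1.5030 - 1) = 12.7127 kJ

12.7127 kJ


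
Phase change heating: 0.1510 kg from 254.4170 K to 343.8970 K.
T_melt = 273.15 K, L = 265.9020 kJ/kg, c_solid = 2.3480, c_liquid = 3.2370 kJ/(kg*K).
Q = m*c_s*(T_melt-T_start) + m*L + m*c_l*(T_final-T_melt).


Q1 (sensible, solid) = 0.1510 * 2.3480 * 18.7330 = 6.6417 kJ
Q2 (latent) = 0.1510 * 265.9020 = 40.1512 kJ
Q3 (sensible, liquid) = 0.1510 * 3.2370 * 70.7470 = 34.5802 kJ
Q_total = 81.3732 kJ

81.3732 kJ


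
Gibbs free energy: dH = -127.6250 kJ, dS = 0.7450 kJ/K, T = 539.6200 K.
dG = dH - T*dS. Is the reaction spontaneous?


T*dS = 539.6200 * 0.7450 = 402.0169 kJ
dG = -127.6250 - 402.0169 = -529.6419 kJ (spontaneous)

dG = -529.6419 kJ, spontaneous


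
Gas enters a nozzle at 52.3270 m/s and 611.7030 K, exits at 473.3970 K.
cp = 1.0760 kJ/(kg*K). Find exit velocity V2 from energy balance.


dT = 138.3060 K
2*cp*1000*dT = 297634.5120
V1^2 = 2738.1149
V2 = sqrt(300372.6269) = 548.0626 m/s

548.0626 m/s


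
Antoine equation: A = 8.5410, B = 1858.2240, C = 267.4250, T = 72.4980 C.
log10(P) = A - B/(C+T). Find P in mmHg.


C+T = 339.9230
B/(C+T) = 5.4666
log10(P) = 8.5410 - 5.4666 = 3.0744
P = 10^3.0744 = 1186.8539 mmHg

1186.8539 mmHg


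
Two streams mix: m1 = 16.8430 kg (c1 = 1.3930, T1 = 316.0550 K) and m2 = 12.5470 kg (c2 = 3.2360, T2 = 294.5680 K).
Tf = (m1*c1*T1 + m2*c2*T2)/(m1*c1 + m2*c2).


num = 19375.4539
den = 64.0644
Tf = 302.4372 K

302.4372 K


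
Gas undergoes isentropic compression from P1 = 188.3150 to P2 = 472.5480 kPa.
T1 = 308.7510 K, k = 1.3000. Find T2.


(k-1)/k = 0.2308
(P2/P1)^exp = 1.2365
T2 = 308.7510 * 1.2365 = 381.7814 K

381.7814 K


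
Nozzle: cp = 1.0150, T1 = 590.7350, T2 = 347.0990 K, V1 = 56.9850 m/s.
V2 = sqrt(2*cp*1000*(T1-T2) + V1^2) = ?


dT = 243.6360 K
2*cp*1000*dT = 494581.0800
V1^2 = 3247.2902
V2 = sqrt(497828.3702) = 705.5695 m/s

705.5695 m/s


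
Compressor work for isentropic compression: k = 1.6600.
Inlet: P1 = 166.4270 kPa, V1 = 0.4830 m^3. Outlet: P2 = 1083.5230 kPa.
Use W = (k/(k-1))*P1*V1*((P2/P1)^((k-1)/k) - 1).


(k-1)/k = 0.3976
(P2/P1)^exp = 2.1061
W = 2.5152 * 166.4270 * 0.4830 * (2.1061 - 1) = 223.6358 kJ

223.6358 kJ


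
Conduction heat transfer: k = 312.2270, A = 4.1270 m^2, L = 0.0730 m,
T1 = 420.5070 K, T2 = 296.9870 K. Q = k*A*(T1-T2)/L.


dT = 123.5200 K
Q = 312.2270 * 4.1270 * 123.5200 / 0.0730 = 2180315.5287 W

2180315.5287 W


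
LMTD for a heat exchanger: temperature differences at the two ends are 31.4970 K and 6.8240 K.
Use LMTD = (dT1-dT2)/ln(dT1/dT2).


dT1/dT2 = 4.6156
ln(dT1/dT2) = 1.5294
LMTD = 24.6730 / 1.5294 = 16.1320 K

16.1320 K


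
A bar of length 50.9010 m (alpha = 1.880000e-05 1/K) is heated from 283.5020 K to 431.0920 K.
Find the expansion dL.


dT = 147.5900 K
dL = 1.880000e-05 * 50.9010 * 147.5900 = 0.141235 m
L_final = 51.042235 m

dL = 0.141235 m


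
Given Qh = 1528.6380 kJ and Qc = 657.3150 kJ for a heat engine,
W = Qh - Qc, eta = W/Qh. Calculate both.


W = 1528.6380 - 657.3150 = 871.3230 kJ
eta = 871.3230 / 1528.6380 = 0.5700 = 57.0000%

W = 871.3230 kJ, eta = 57.0000%


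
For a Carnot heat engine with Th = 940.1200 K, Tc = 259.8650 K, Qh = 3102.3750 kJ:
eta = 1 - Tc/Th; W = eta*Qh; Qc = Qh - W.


eta = 1 - 259.8650/940.1200 = 0.7236
W = 0.7236 * 3102.3750 = 2244.8263 kJ
Qc = 3102.3750 - 2244.8263 = 857.5487 kJ

eta = 72.3583%, W = 2244.8263 kJ, Qc = 857.5487 kJ


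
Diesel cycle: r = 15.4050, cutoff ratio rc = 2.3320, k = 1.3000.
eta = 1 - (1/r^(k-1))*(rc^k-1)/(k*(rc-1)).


r^(k-1) = 2.2714
rc^k = 3.0064
eta = 0.4899 = 48.9880%

48.9880%


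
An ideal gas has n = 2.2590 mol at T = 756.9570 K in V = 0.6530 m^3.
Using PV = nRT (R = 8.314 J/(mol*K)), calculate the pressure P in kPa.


P = nRT/V = 2.2590 * 8.314 * 756.9570 / 0.6530
= 14216.6562 / 0.6530 = 21771.2958 Pa = 21.7713 kPa

21.7713 kPa


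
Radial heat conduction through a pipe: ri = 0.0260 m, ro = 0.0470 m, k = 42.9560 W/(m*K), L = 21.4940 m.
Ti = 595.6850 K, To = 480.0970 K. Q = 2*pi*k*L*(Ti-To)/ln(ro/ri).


dT = 115.5880 K
ln(ro/ri) = 0.5921
Q = 2*pi*42.9560*21.4940*115.5880 / 0.5921 = 1132594.7135 W

1132594.7135 W


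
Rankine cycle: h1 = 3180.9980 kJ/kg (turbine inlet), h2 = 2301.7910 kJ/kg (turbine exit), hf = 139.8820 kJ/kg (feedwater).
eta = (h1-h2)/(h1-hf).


W = 879.2070 kJ/kg
Q_in = 3041.1160 kJ/kg
eta = 0.2891 = 28.9107%

eta = 28.9107%


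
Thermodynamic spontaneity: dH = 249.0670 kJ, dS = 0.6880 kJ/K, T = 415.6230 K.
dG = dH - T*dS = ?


T*dS = 415.6230 * 0.6880 = 285.9486 kJ
dG = 249.0670 - 285.9486 = -36.8816 kJ (spontaneous)

dG = -36.8816 kJ, spontaneous


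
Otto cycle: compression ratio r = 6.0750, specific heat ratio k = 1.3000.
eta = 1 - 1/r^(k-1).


r^(k-1) = 1.7182
eta = 1 - 1/1.7182 = 0.4180 = 41.7982%

41.7982%


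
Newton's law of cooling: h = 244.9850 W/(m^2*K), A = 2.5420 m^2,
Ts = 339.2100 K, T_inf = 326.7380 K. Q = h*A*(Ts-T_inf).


dT = 12.4720 K
Q = 244.9850 * 2.5420 * 12.4720 = 7766.9613 W

7766.9613 W


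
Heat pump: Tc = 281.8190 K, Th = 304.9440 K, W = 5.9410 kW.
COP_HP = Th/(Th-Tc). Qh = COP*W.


COP = 304.9440 / 23.1250 = 13.1868
Qh = 13.1868 * 5.9410 = 78.3426 kW

COP = 13.1868, Qh = 78.3426 kW


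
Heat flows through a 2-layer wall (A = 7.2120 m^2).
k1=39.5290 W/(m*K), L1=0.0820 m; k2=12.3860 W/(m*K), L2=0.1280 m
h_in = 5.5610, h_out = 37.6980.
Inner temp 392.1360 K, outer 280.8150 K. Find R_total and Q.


R_conv_in = 1/(5.5610*7.2120) = 0.0249
R_1 = 0.0820/(39.5290*7.2120) = 0.0003
R_2 = 0.1280/(12.3860*7.2120) = 0.0014
R_conv_out = 1/(37.6980*7.2120) = 0.0037
R_total = 0.0303 K/W
Q = 111.3210 / 0.0303 = 3670.0061 W

R_total = 0.0303 K/W, Q = 3670.0061 W


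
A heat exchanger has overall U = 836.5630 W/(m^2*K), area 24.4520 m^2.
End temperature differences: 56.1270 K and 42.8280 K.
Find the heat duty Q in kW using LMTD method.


LMTD = 49.1782 K
Q = 836.5630 * 24.4520 * 49.1782 = 1005970.7900 W = 1005.9708 kW

1005.9708 kW


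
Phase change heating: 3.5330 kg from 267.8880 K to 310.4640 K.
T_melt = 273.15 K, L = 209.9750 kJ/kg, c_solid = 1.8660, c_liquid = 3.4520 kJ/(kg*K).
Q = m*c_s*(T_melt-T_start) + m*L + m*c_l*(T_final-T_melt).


Q1 (sensible, solid) = 3.5330 * 1.8660 * 5.2620 = 34.6901 kJ
Q2 (latent) = 3.5330 * 209.9750 = 741.8417 kJ
Q3 (sensible, liquid) = 3.5330 * 3.4520 * 37.3140 = 455.0784 kJ
Q_total = 1231.6102 kJ

1231.6102 kJ


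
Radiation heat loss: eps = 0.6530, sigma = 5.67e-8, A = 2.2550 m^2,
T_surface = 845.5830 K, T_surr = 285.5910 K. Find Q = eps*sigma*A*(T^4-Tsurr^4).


T^4 = 5.1124e+11
Tsurr^4 = 6.6524e+09
Q = 0.6530 * 5.67e-8 * 2.2550 * 5.0459e+11 = 42128.8411 W

42128.8411 W


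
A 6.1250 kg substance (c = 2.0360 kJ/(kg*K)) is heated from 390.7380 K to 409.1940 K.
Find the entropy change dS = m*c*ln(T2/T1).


T2/T1 = 1.0472
ln(T2/T1) = 0.0462
dS = 6.1250 * 2.0360 * 0.0462 = 0.5755 kJ/K

0.5755 kJ/K


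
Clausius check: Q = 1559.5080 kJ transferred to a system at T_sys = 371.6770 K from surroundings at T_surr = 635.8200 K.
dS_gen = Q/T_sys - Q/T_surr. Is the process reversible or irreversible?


dS_sys = 1559.5080/371.6770 = 4.1959 kJ/K
dS_surr = -1559.5080/635.8200 = -2.4528 kJ/K
dS_gen = 4.1959 - 2.4528 = 1.7431 kJ/K (irreversible)

dS_gen = 1.7431 kJ/K, irreversible


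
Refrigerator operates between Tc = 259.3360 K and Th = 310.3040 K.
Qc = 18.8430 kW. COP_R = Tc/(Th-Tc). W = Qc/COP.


COP = 259.3360 / 50.9680 = 5.0882
W = 18.8430 / 5.0882 = 3.7033 kW

COP = 5.0882, W = 3.7033 kW


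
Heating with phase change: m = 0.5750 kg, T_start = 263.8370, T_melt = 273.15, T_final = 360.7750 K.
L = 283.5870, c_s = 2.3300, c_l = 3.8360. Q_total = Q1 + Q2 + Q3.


Q1 (sensible, solid) = 0.5750 * 2.3300 * 9.3130 = 12.4771 kJ
Q2 (latent) = 0.5750 * 283.5870 = 163.0625 kJ
Q3 (sensible, liquid) = 0.5750 * 3.8360 * 87.6250 = 193.2745 kJ
Q_total = 368.8141 kJ

368.8141 kJ


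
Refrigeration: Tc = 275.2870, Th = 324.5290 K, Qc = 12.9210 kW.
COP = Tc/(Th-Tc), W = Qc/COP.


COP = 275.2870 / 49.2420 = 5.5905
W = 12.9210 / 5.5905 = 2.3112 kW

COP = 5.5905, W = 2.3112 kW


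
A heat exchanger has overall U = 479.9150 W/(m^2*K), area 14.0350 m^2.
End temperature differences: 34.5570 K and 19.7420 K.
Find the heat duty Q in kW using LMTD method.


LMTD = 26.4619 K
Q = 479.9150 * 14.0350 * 26.4619 = 178236.8794 W = 178.2369 kW

178.2369 kW


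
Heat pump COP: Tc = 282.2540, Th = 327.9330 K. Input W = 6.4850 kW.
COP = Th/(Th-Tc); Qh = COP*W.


COP = 327.9330 / 45.6790 = 7.1791
Qh = 7.1791 * 6.4850 = 46.5563 kW

COP = 7.1791, Qh = 46.5563 kW


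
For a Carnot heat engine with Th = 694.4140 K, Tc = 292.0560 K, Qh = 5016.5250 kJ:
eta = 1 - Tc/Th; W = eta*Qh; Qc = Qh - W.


eta = 1 - 292.0560/694.4140 = 0.5794
W = 0.5794 * 5016.5250 = 2906.6795 kJ
Qc = 5016.5250 - 2906.6795 = 2109.8455 kJ

eta = 57.9421%, W = 2906.6795 kJ, Qc = 2109.8455 kJ


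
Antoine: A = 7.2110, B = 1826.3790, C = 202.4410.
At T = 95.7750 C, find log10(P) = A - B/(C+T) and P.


C+T = 298.2160
B/(C+T) = 6.1243
log10(P) = 7.2110 - 6.1243 = 1.0867
P = 10^1.0867 = 12.2082 mmHg

12.2082 mmHg


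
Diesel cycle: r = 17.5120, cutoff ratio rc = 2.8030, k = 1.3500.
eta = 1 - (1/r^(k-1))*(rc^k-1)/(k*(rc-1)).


r^(k-1) = 2.7238
rc^k = 4.0206
eta = 0.5444 = 54.4386%

54.4386%


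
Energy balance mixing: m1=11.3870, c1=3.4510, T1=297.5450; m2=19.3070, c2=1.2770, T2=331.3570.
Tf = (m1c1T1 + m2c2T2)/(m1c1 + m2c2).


num = 19862.1079
den = 63.9516
Tf = 310.5804 K

310.5804 K


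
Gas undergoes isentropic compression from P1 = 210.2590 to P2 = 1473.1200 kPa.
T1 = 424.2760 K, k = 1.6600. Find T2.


(k-1)/k = 0.3976
(P2/P1)^exp = 2.1685
T2 = 424.2760 * 2.1685 = 920.0355 K

920.0355 K


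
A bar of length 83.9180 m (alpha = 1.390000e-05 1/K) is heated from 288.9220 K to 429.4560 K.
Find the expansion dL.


dT = 140.5340 K
dL = 1.390000e-05 * 83.9180 * 140.5340 = 0.163927 m
L_final = 84.081927 m

dL = 0.163927 m


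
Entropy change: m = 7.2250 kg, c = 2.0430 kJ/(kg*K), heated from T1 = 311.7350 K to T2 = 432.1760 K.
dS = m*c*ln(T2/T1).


T2/T1 = 1.3864
ln(T2/T1) = 0.3267
dS = 7.2250 * 2.0430 * 0.3267 = 4.8220 kJ/K

4.8220 kJ/K


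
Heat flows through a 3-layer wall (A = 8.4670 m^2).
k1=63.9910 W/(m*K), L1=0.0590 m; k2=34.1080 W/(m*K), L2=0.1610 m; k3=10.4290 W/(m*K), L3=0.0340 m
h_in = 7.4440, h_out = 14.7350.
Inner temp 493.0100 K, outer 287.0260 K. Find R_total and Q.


R_conv_in = 1/(7.4440*8.4670) = 0.0159
R_1 = 0.0590/(63.9910*8.4670) = 0.0001
R_2 = 0.1610/(34.1080*8.4670) = 0.0006
R_3 = 0.0340/(10.4290*8.4670) = 0.0004
R_conv_out = 1/(14.7350*8.4670) = 0.0080
R_total = 0.0249 K/W
Q = 205.9840 / 0.0249 = 8261.6285 W

R_total = 0.0249 K/W, Q = 8261.6285 W


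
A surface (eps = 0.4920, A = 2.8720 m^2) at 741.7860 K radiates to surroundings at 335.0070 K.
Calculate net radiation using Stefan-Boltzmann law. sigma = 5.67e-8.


T^4 = 3.0277e+11
Tsurr^4 = 1.2596e+10
Q = 0.4920 * 5.67e-8 * 2.8720 * 2.9018e+11 = 23248.4284 W

23248.4284 W


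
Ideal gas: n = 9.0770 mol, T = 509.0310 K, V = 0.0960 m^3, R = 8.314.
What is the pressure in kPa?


P = nRT/V = 9.0770 * 8.314 * 509.0310 / 0.0960
= 38414.6241 / 0.0960 = 400152.3339 Pa = 400.1523 kPa

400.1523 kPa


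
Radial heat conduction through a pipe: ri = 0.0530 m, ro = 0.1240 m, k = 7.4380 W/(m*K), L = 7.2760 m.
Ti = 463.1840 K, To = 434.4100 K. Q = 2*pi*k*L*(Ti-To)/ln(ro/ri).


dT = 28.7740 K
ln(ro/ri) = 0.8500
Q = 2*pi*7.4380*7.2760*28.7740 / 0.8500 = 11511.0604 W

11511.0604 W


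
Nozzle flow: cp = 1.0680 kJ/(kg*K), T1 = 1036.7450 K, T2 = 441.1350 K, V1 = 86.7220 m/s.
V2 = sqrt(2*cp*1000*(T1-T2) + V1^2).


dT = 595.6100 K
2*cp*1000*dT = 1272222.9600
V1^2 = 7520.7053
V2 = sqrt(1279743.6653) = 1131.2576 m/s

1131.2576 m/s


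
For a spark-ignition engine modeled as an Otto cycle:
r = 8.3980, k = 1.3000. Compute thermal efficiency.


r^(k-1) = 1.8934
eta = 1 - 1/1.8934 = 0.4719 = 47.1862%

47.1862%


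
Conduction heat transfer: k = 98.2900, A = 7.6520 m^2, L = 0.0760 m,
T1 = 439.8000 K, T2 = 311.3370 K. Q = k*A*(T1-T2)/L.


dT = 128.4630 K
Q = 98.2900 * 7.6520 * 128.4630 / 0.0760 = 1271302.0990 W

1271302.0990 W


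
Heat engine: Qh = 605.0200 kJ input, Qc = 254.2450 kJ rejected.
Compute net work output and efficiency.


W = 605.0200 - 254.2450 = 350.7750 kJ
eta = 350.7750 / 605.0200 = 0.5798 = 57.9774%

W = 350.7750 kJ, eta = 57.9774%


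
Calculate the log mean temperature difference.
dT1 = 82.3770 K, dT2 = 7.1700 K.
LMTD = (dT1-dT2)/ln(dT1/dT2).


dT1/dT2 = 11.4891
ln(dT1/dT2) = 2.4414
LMTD = 75.2070 / 2.4414 = 30.8049 K

30.8049 K


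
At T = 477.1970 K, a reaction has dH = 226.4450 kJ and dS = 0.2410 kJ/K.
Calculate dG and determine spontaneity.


T*dS = 477.1970 * 0.2410 = 115.0045 kJ
dG = 226.4450 - 115.0045 = 111.4405 kJ (non-spontaneous)

dG = 111.4405 kJ, non-spontaneous


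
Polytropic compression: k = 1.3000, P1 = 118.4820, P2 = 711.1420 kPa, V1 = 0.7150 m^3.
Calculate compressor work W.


(k-1)/k = 0.2308
(P2/P1)^exp = 1.5122
W = 4.3333 * 118.4820 * 0.7150 * (1.5122 - 1) = 188.0261 kJ

188.0261 kJ


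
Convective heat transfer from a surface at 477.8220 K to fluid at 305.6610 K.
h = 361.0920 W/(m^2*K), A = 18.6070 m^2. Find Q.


dT = 172.1610 K
Q = 361.0920 * 18.6070 * 172.1610 = 1156722.0142 W

1156722.0142 W


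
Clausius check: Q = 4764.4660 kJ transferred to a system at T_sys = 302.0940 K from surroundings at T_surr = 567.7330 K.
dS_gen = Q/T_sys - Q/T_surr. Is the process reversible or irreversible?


dS_sys = 4764.4660/302.0940 = 15.7715 kJ/K
dS_surr = -4764.4660/567.7330 = -8.3921 kJ/K
dS_gen = 15.7715 - 8.3921 = 7.3794 kJ/K (irreversible)

dS_gen = 7.3794 kJ/K, irreversible


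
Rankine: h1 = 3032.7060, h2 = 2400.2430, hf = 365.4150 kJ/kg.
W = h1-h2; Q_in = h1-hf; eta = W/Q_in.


W = 632.4630 kJ/kg
Q_in = 2667.2910 kJ/kg
eta = 0.2371 = 23.7118%

eta = 23.7118%


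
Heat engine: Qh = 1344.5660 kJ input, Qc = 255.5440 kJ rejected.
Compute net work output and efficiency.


W = 1344.5660 - 255.5440 = 1089.0220 kJ
eta = 1089.0220 / 1344.5660 = 0.8099 = 80.9943%

W = 1089.0220 kJ, eta = 80.9943%


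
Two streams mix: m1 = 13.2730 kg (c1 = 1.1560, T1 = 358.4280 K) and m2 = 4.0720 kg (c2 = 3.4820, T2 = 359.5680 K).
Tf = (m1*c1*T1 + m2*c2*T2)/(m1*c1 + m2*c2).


num = 10597.7798
den = 29.5223
Tf = 358.9755 K

358.9755 K


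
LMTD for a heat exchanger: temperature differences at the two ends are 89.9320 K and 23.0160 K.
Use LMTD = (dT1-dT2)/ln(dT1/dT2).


dT1/dT2 = 3.9074
ln(dT1/dT2) = 1.3629
LMTD = 66.9160 / 1.3629 = 49.0995 K

49.0995 K


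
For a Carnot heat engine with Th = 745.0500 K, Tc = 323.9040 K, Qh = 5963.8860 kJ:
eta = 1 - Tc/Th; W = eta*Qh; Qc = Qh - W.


eta = 1 - 323.9040/745.0500 = 0.5653
W = 0.5653 * 5963.8860 = 3371.1385 kJ
Qc = 5963.8860 - 3371.1385 = 2592.7475 kJ

eta = 56.5259%, W = 3371.1385 kJ, Qc = 2592.7475 kJ


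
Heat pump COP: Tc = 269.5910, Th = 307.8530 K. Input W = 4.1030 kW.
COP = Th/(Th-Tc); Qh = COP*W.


COP = 307.8530 / 38.2620 = 8.0459
Qh = 8.0459 * 4.1030 = 33.0124 kW

COP = 8.0459, Qh = 33.0124 kW


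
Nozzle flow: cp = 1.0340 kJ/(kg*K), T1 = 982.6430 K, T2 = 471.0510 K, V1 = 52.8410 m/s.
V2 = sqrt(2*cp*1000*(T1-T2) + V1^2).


dT = 511.5920 K
2*cp*1000*dT = 1057972.2560
V1^2 = 2792.1713
V2 = sqrt(1060764.4273) = 1029.9342 m/s

1029.9342 m/s


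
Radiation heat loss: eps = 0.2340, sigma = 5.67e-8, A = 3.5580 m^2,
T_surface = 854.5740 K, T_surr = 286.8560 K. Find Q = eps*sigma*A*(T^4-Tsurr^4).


T^4 = 5.3333e+11
Tsurr^4 = 6.7710e+09
Q = 0.2340 * 5.67e-8 * 3.5580 * 5.2656e+11 = 24857.3361 W

24857.3361 W


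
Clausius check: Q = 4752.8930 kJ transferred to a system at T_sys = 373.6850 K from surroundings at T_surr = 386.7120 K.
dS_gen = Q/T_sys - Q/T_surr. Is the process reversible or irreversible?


dS_sys = 4752.8930/373.6850 = 12.7190 kJ/K
dS_surr = -4752.8930/386.7120 = -12.2905 kJ/K
dS_gen = 12.7190 - 12.2905 = 0.4285 kJ/K (irreversible)

dS_gen = 0.4285 kJ/K, irreversible


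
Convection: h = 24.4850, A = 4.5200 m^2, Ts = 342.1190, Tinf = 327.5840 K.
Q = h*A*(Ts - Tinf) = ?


dT = 14.5350 K
Q = 24.4850 * 4.5200 * 14.5350 = 1608.6204 W

1608.6204 W


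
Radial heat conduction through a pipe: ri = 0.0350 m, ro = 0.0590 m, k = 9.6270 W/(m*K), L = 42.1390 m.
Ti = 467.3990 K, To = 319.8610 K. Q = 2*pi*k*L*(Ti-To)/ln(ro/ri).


dT = 147.5380 K
ln(ro/ri) = 0.5222
Q = 2*pi*9.6270*42.1390*147.5380 / 0.5222 = 720163.1913 W

720163.1913 W


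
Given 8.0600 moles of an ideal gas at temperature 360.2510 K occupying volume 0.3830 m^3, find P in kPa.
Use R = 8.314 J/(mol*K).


P = nRT/V = 8.0600 * 8.314 * 360.2510 / 0.3830
= 24140.7221 / 0.3830 = 63030.6061 Pa = 63.0306 kPa

63.0306 kPa


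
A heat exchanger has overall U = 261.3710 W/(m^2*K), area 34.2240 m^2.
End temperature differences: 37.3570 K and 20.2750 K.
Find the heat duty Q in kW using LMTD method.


LMTD = 27.9514 K
Q = 261.3710 * 34.2240 * 27.9514 = 250029.9680 W = 250.0300 kW

250.0300 kW


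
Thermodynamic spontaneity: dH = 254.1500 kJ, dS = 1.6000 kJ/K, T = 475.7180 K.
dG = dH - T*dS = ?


T*dS = 475.7180 * 1.6000 = 761.1488 kJ
dG = 254.1500 - 761.1488 = -506.9988 kJ (spontaneous)

dG = -506.9988 kJ, spontaneous


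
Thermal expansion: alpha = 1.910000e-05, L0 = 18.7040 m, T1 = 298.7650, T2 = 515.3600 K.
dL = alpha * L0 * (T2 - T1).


dT = 216.5950 K
dL = 1.910000e-05 * 18.7040 * 216.5950 = 0.077378 m
L_final = 18.781378 m

dL = 0.077378 m


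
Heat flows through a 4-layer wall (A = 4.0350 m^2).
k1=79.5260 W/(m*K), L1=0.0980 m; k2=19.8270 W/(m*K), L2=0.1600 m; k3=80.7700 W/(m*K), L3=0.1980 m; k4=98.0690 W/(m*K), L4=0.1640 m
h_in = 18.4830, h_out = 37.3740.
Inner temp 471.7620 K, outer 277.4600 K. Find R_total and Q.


R_conv_in = 1/(18.4830*4.0350) = 0.0134
R_1 = 0.0980/(79.5260*4.0350) = 0.0003
R_2 = 0.1600/(19.8270*4.0350) = 0.0020
R_3 = 0.1980/(80.7700*4.0350) = 0.0006
R_4 = 0.1640/(98.0690*4.0350) = 0.0004
R_conv_out = 1/(37.3740*4.0350) = 0.0066
R_total = 0.0234 K/W
Q = 194.3020 / 0.0234 = 8315.2047 W

R_total = 0.0234 K/W, Q = 8315.2047 W


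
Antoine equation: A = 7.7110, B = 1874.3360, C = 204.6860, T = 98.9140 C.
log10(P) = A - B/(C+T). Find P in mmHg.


C+T = 303.6000
B/(C+T) = 6.1737
log10(P) = 7.7110 - 6.1737 = 1.5373
P = 10^1.5373 = 34.4586 mmHg

34.4586 mmHg


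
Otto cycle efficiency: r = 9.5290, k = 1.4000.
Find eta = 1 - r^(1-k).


r^(k-1) = 2.4639
eta = 1 - 1/2.4639 = 0.5941 = 59.4135%

59.4135%


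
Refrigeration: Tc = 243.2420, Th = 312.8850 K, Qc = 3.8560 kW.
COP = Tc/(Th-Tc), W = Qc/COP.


COP = 243.2420 / 69.6430 = 3.4927
W = 3.8560 / 3.4927 = 1.1040 kW

COP = 3.4927, W = 1.1040 kW


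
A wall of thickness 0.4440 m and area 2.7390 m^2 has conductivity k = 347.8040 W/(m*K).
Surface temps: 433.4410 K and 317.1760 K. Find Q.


dT = 116.2650 K
Q = 347.8040 * 2.7390 * 116.2650 / 0.4440 = 249455.2397 W

249455.2397 W


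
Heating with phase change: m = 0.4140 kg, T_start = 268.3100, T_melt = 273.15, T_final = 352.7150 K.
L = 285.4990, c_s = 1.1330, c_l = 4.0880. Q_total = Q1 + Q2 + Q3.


Q1 (sensible, solid) = 0.4140 * 1.1330 * 4.8400 = 2.2703 kJ
Q2 (latent) = 0.4140 * 285.4990 = 118.1966 kJ
Q3 (sensible, liquid) = 0.4140 * 4.0880 * 79.5650 = 134.6584 kJ
Q_total = 255.1252 kJ

255.1252 kJ


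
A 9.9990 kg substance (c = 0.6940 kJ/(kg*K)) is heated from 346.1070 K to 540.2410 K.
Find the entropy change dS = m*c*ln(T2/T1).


T2/T1 = 1.5609
ln(T2/T1) = 0.4453
dS = 9.9990 * 0.6940 * 0.4453 = 3.0898 kJ/K

3.0898 kJ/K


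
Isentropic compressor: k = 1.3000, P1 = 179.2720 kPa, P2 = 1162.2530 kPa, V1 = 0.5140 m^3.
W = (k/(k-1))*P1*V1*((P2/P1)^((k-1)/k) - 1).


(k-1)/k = 0.2308
(P2/P1)^exp = 1.5393
W = 4.3333 * 179.2720 * 0.5140 * (1.5393 - 1) = 215.3593 kJ

215.3593 kJ


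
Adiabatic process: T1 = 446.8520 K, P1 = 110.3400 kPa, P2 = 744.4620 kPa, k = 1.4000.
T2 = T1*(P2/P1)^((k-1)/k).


(k-1)/k = 0.2857
(P2/P1)^exp = 1.7254
T2 = 446.8520 * 1.7254 = 770.9960 K

770.9960 K


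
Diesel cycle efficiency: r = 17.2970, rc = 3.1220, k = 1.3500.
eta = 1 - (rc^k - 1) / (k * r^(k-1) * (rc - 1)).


r^(k-1) = 2.7120
rc^k = 4.6503
eta = 0.5301 = 53.0145%

53.0145%


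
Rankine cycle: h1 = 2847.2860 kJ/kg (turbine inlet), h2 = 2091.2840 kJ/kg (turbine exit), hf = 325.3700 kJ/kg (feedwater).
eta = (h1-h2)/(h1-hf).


W = 756.0020 kJ/kg
Q_in = 2521.9160 kJ/kg
eta = 0.2998 = 29.9773%

eta = 29.9773%


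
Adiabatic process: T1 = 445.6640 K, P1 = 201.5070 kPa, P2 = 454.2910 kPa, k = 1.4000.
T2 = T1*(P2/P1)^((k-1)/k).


(k-1)/k = 0.2857
(P2/P1)^exp = 1.2614
T2 = 445.6640 * 1.2614 = 562.1824 K

562.1824 K


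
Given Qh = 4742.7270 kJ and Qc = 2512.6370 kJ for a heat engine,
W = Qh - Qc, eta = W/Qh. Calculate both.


W = 4742.7270 - 2512.6370 = 2230.0900 kJ
eta = 2230.0900 / 4742.7270 = 0.4702 = 47.0213%

W = 2230.0900 kJ, eta = 47.0213%


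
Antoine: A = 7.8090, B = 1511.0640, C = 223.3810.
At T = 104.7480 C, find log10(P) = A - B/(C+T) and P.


C+T = 328.1290
B/(C+T) = 4.6051
log10(P) = 7.8090 - 4.6051 = 3.2039
P = 10^3.2039 = 1599.2218 mmHg

1599.2218 mmHg


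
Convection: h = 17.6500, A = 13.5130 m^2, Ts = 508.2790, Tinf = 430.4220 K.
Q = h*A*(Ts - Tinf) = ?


dT = 77.8570 K
Q = 17.6500 * 13.5130 * 77.8570 = 18569.2410 W

18569.2410 W


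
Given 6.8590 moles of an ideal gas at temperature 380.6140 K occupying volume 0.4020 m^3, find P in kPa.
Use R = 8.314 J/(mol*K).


P = nRT/V = 6.8590 * 8.314 * 380.6140 / 0.4020
= 21704.7897 / 0.4020 = 53992.0141 Pa = 53.9920 kPa

53.9920 kPa


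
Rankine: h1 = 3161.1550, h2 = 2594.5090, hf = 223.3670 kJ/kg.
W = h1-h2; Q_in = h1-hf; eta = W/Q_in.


W = 566.6460 kJ/kg
Q_in = 2937.7880 kJ/kg
eta = 0.1929 = 19.2882%

eta = 19.2882%


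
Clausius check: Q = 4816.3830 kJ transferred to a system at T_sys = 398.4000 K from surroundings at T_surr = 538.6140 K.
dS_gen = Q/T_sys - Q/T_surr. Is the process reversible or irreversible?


dS_sys = 4816.3830/398.4000 = 12.0893 kJ/K
dS_surr = -4816.3830/538.6140 = -8.9422 kJ/K
dS_gen = 12.0893 - 8.9422 = 3.1471 kJ/K (irreversible)

dS_gen = 3.1471 kJ/K, irreversible


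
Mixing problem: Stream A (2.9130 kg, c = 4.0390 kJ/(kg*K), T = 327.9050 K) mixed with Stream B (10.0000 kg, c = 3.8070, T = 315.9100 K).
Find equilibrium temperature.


num = 15884.6951
den = 49.8356
Tf = 318.7419 K

318.7419 K


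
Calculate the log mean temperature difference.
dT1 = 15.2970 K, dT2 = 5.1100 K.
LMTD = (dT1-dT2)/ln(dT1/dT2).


dT1/dT2 = 2.9935
ln(dT1/dT2) = 1.0965
LMTD = 10.1870 / 1.0965 = 9.2908 K

9.2908 K


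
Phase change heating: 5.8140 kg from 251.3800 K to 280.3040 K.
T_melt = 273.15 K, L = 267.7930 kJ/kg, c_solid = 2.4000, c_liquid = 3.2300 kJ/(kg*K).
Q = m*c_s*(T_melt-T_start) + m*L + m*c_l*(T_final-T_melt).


Q1 (sensible, solid) = 5.8140 * 2.4000 * 21.7700 = 303.7699 kJ
Q2 (latent) = 5.8140 * 267.7930 = 1556.9485 kJ
Q3 (sensible, liquid) = 5.8140 * 3.2300 * 7.1540 = 134.3465 kJ
Q_total = 1995.0649 kJ

1995.0649 kJ


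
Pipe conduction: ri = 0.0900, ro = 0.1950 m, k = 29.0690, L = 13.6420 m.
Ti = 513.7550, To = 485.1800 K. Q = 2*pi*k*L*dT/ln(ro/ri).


dT = 28.5750 K
ln(ro/ri) = 0.7732
Q = 2*pi*29.0690*13.6420*28.5750 / 0.7732 = 92084.8275 W

92084.8275 W


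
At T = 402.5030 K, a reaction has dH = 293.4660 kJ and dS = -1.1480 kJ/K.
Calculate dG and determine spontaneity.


T*dS = 402.5030 * -1.1480 = -462.0734 kJ
dG = 293.4660 + 462.0734 = 755.5394 kJ (non-spontaneous)

dG = 755.5394 kJ, non-spontaneous


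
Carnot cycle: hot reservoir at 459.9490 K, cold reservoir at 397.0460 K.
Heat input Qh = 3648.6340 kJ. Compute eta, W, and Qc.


eta = 1 - 397.0460/459.9490 = 0.1368
W = 0.1368 * 3648.6340 = 498.9902 kJ
Qc = 3648.6340 - 498.9902 = 3149.6438 kJ

eta = 13.6761%, W = 498.9902 kJ, Qc = 3149.6438 kJ


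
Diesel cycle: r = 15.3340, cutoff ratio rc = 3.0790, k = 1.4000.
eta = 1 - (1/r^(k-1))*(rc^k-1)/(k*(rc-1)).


r^(k-1) = 2.9803
rc^k = 4.8281
eta = 0.5587 = 55.8699%

55.8699%


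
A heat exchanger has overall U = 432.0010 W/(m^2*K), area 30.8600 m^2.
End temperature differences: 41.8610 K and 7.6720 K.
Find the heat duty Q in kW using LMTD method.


LMTD = 20.1494 K
Q = 432.0010 * 30.8600 * 20.1494 = 268622.4061 W = 268.6224 kW

268.6224 kW


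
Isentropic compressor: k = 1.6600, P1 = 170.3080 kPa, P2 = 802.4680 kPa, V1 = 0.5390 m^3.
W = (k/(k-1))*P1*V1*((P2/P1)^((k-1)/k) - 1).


(k-1)/k = 0.3976
(P2/P1)^exp = 1.8521
W = 2.5152 * 170.3080 * 0.5390 * (1.8521 - 1) = 196.7242 kJ

196.7242 kJ


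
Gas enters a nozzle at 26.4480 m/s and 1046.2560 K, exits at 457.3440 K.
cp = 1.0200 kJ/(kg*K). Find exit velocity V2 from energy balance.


dT = 588.9120 K
2*cp*1000*dT = 1201380.4800
V1^2 = 699.4967
V2 = sqrt(1202079.9767) = 1096.3941 m/s

1096.3941 m/s


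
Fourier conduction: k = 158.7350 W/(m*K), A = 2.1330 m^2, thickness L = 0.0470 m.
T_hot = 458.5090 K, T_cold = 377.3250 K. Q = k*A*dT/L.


dT = 81.1840 K
Q = 158.7350 * 2.1330 * 81.1840 / 0.0470 = 584838.7489 W

584838.7489 W


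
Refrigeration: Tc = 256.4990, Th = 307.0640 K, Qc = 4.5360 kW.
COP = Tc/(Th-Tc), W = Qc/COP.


COP = 256.4990 / 50.5650 = 5.0727
W = 4.5360 / 5.0727 = 0.8942 kW

COP = 5.0727, W = 0.8942 kW


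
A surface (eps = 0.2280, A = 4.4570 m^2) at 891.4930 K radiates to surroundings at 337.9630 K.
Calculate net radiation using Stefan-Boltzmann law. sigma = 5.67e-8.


T^4 = 6.3164e+11
Tsurr^4 = 1.3046e+10
Q = 0.2280 * 5.67e-8 * 4.4570 * 6.1860e+11 = 35642.5222 W

35642.5222 W


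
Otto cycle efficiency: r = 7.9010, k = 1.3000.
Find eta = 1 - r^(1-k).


r^(k-1) = 1.8591
eta = 1 - 1/1.8591 = 0.4621 = 46.2108%

46.2108%


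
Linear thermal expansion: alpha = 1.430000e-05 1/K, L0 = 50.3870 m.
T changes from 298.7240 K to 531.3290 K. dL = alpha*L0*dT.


dT = 232.6050 K
dL = 1.430000e-05 * 50.3870 * 232.6050 = 0.167600 m
L_final = 50.554600 m

dL = 0.167600 m


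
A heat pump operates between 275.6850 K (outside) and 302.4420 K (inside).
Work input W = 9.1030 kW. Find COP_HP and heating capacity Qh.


COP = 302.4420 / 26.7570 = 11.3033
Qh = 11.3033 * 9.1030 = 102.8938 kW

COP = 11.3033, Qh = 102.8938 kW


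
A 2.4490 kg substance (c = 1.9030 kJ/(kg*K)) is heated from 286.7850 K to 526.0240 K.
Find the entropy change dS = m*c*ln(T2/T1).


T2/T1 = 1.8342
ln(T2/T1) = 0.6066
dS = 2.4490 * 1.9030 * 0.6066 = 2.8271 kJ/K

2.8271 kJ/K


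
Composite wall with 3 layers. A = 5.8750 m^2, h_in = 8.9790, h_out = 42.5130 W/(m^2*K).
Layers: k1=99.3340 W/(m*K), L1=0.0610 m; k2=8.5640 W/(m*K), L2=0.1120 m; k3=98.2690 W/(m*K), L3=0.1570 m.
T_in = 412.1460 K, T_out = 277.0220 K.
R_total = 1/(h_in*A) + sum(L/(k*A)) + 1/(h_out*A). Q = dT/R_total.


R_conv_in = 1/(8.9790*5.8750) = 0.0190
R_1 = 0.0610/(99.3340*5.8750) = 0.0001
R_2 = 0.1120/(8.5640*5.8750) = 0.0022
R_3 = 0.1570/(98.2690*5.8750) = 0.0003
R_conv_out = 1/(42.5130*5.8750) = 0.0040
R_total = 0.0256 K/W
Q = 135.1240 / 0.0256 = 5285.9100 W

R_total = 0.0256 K/W, Q = 5285.9100 W


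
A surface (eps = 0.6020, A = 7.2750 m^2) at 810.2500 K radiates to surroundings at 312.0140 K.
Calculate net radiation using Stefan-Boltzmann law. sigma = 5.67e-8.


T^4 = 4.3100e+11
Tsurr^4 = 9.4776e+09
Q = 0.6020 * 5.67e-8 * 7.2750 * 4.2152e+11 = 104672.3840 W

104672.3840 W


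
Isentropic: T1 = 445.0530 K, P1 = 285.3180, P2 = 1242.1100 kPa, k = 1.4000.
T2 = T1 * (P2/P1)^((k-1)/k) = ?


(k-1)/k = 0.2857
(P2/P1)^exp = 1.5224
T2 = 445.0530 * 1.5224 = 677.5398 K

677.5398 K


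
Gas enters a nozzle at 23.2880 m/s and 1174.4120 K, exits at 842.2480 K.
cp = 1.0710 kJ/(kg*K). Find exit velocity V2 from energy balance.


dT = 332.1640 K
2*cp*1000*dT = 711495.2880
V1^2 = 542.3309
V2 = sqrt(712037.6189) = 843.8232 m/s

843.8232 m/s


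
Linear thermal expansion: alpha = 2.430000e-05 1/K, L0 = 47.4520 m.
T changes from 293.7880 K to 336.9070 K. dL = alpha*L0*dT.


dT = 43.1190 K
dL = 2.430000e-05 * 47.4520 * 43.1190 = 0.049720 m
L_final = 47.501720 m

dL = 0.049720 m


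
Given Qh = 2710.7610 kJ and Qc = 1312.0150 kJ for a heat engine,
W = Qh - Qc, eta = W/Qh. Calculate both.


W = 2710.7610 - 1312.0150 = 1398.7460 kJ
eta = 1398.7460 / 2710.7610 = 0.5160 = 51.5998%

W = 1398.7460 kJ, eta = 51.5998%


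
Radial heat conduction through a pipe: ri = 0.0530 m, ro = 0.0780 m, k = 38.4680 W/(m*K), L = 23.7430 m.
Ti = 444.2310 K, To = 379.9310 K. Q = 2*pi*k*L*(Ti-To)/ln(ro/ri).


dT = 64.3000 K
ln(ro/ri) = 0.3864
Q = 2*pi*38.4680*23.7430*64.3000 / 0.3864 = 954926.4313 W

954926.4313 W


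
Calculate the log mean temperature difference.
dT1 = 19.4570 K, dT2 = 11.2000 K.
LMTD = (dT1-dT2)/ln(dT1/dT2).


dT1/dT2 = 1.7372
ln(dT1/dT2) = 0.5523
LMTD = 8.2570 / 0.5523 = 14.9504 K

14.9504 K


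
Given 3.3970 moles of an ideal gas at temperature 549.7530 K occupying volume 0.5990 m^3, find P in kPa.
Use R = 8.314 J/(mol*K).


P = nRT/V = 3.3970 * 8.314 * 549.7530 / 0.5990
= 15526.4860 / 0.5990 = 25920.6777 Pa = 25.9207 kPa

25.9207 kPa


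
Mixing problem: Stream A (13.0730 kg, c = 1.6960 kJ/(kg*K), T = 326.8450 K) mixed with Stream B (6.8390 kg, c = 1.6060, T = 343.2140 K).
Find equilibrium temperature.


num = 11016.4129
den = 33.1552
Tf = 332.2676 K

332.2676 K


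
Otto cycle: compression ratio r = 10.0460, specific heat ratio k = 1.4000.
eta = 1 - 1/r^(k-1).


r^(k-1) = 2.5165
eta = 1 - 1/2.5165 = 0.6026 = 60.2623%

60.2623%


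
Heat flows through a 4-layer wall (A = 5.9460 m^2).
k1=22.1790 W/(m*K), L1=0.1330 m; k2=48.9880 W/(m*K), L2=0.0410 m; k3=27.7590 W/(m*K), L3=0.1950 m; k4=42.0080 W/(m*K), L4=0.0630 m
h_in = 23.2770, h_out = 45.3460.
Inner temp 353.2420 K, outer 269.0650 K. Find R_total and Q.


R_conv_in = 1/(23.2770*5.9460) = 0.0072
R_1 = 0.1330/(22.1790*5.9460) = 0.0010
R_2 = 0.0410/(48.9880*5.9460) = 0.0001
R_3 = 0.1950/(27.7590*5.9460) = 0.0012
R_4 = 0.0630/(42.0080*5.9460) = 0.0003
R_conv_out = 1/(45.3460*5.9460) = 0.0037
R_total = 0.0135 K/W
Q = 84.1770 / 0.0135 = 6227.5294 W

R_total = 0.0135 K/W, Q = 6227.5294 W


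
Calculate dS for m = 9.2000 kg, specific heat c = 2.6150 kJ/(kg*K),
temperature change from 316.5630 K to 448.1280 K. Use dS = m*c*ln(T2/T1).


T2/T1 = 1.4156
ln(T2/T1) = 0.3476
dS = 9.2000 * 2.6150 * 0.3476 = 8.3615 kJ/K

8.3615 kJ/K


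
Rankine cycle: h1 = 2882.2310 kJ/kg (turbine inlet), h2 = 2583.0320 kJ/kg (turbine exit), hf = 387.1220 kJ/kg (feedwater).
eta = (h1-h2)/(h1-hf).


W = 299.1990 kJ/kg
Q_in = 2495.1090 kJ/kg
eta = 0.1199 = 11.9914%

eta = 11.9914%


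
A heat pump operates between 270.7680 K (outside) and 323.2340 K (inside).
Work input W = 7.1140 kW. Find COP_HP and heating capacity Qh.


COP = 323.2340 / 52.4660 = 6.1608
Qh = 6.1608 * 7.1140 = 43.8281 kW

COP = 6.1608, Qh = 43.8281 kW


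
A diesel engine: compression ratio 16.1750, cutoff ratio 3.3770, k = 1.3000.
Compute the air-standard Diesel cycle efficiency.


r^(k-1) = 2.3049
rc^k = 4.8651
eta = 0.4573 = 45.7333%

45.7333%


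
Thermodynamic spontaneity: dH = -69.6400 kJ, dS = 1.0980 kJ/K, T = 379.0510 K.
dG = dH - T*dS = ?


T*dS = 379.0510 * 1.0980 = 416.1980 kJ
dG = -69.6400 - 416.1980 = -485.8380 kJ (spontaneous)

dG = -485.8380 kJ, spontaneous


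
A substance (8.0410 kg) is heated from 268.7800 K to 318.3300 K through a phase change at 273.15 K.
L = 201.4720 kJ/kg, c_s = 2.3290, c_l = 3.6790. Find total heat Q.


Q1 (sensible, solid) = 8.0410 * 2.3290 * 4.3700 = 81.8391 kJ
Q2 (latent) = 8.0410 * 201.4720 = 1620.0364 kJ
Q3 (sensible, liquid) = 8.0410 * 3.6790 * 45.1800 = 1336.5527 kJ
Q_total = 3038.4281 kJ

3038.4281 kJ


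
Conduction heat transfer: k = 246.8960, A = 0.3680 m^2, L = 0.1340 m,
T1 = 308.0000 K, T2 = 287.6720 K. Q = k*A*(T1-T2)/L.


dT = 20.3280 K
Q = 246.8960 * 0.3680 * 20.3280 / 0.1340 = 13783.2529 W

13783.2529 W


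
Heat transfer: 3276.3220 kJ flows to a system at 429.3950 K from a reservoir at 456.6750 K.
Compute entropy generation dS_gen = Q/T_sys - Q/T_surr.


dS_sys = 3276.3220/429.3950 = 7.6301 kJ/K
dS_surr = -3276.3220/456.6750 = -7.1743 kJ/K
dS_gen = 7.6301 - 7.1743 = 0.4558 kJ/K (irreversible)

dS_gen = 0.4558 kJ/K, irreversible


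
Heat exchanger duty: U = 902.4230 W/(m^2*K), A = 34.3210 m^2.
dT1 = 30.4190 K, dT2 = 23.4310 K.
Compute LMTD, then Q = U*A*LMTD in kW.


LMTD = 26.7732 K
Q = 902.4230 * 34.3210 * 26.7732 = 829220.4987 W = 829.2205 kW

829.2205 kW


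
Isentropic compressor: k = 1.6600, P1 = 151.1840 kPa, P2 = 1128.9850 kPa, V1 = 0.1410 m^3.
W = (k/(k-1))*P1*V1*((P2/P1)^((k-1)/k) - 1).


(k-1)/k = 0.3976
(P2/P1)^exp = 2.2242
W = 2.5152 * 151.1840 * 0.1410 * (2.2242 - 1) = 65.6345 kJ

65.6345 kJ


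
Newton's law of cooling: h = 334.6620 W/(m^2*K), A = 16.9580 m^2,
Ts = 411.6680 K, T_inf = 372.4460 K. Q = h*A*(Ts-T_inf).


dT = 39.2220 K
Q = 334.6620 * 16.9580 * 39.2220 = 222592.6236 W

222592.6236 W


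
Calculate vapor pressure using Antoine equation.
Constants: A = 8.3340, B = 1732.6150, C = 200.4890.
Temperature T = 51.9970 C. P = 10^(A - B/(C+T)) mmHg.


C+T = 252.4860
B/(C+T) = 6.8622
log10(P) = 8.3340 - 6.8622 = 1.4718
P = 10^1.4718 = 29.6332 mmHg

29.6332 mmHg


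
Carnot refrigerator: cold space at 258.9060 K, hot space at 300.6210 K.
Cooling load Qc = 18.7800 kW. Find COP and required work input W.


COP = 258.9060 / 41.7150 = 6.2065
W = 18.7800 / 6.2065 = 3.0258 kW

COP = 6.2065, W = 3.0258 kW


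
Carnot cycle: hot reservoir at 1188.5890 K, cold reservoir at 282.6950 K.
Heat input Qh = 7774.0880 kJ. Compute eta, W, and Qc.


eta = 1 - 282.6950/1188.5890 = 0.7622
W = 0.7622 * 7774.0880 = 5925.0924 kJ
Qc = 7774.0880 - 5925.0924 = 1848.9956 kJ

eta = 76.2159%, W = 5925.0924 kJ, Qc = 1848.9956 kJ


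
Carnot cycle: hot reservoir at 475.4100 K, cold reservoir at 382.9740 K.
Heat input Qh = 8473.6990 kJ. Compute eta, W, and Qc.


eta = 1 - 382.9740/475.4100 = 0.1944
W = 0.1944 * 8473.6990 = 1647.5775 kJ
Qc = 8473.6990 - 1647.5775 = 6826.1215 kJ

eta = 19.4434%, W = 1647.5775 kJ, Qc = 6826.1215 kJ


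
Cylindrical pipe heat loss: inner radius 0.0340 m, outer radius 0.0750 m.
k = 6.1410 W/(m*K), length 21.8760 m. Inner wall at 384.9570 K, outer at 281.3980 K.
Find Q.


dT = 103.5590 K
ln(ro/ri) = 0.7911
Q = 2*pi*6.1410*21.8760*103.5590 / 0.7911 = 110491.3293 W

110491.3293 W


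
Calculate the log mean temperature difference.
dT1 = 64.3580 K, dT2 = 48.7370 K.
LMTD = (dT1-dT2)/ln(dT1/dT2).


dT1/dT2 = 1.3205
ln(dT1/dT2) = 0.2780
LMTD = 15.6210 / 0.2780 = 56.1860 K

56.1860 K


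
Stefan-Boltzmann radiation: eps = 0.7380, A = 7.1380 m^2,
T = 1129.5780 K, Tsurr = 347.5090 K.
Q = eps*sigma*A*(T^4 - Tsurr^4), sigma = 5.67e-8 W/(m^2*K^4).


T^4 = 1.6280e+12
Tsurr^4 = 1.4584e+10
Q = 0.7380 * 5.67e-8 * 7.1380 * 1.6135e+12 = 481917.8713 W

481917.8713 W


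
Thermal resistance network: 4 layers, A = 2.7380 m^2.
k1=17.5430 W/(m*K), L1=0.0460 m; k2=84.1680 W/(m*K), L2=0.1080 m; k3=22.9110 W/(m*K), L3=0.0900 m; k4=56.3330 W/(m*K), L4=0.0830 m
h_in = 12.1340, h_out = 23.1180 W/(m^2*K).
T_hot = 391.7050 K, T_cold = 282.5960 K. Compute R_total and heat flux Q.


R_conv_in = 1/(12.1340*2.7380) = 0.0301
R_1 = 0.0460/(17.5430*2.7380) = 0.0010
R_2 = 0.1080/(84.1680*2.7380) = 0.0005
R_3 = 0.0900/(22.9110*2.7380) = 0.0014
R_4 = 0.0830/(56.3330*2.7380) = 0.0005
R_conv_out = 1/(23.1180*2.7380) = 0.0158
R_total = 0.0493 K/W
Q = 109.1090 / 0.0493 = 2213.2808 W

R_total = 0.0493 K/W, Q = 2213.2808 W


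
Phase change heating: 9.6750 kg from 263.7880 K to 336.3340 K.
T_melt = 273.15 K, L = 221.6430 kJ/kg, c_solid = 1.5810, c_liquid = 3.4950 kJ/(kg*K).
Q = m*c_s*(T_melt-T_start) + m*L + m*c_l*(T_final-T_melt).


Q1 (sensible, solid) = 9.6750 * 1.5810 * 9.3620 = 143.2028 kJ
Q2 (latent) = 9.6750 * 221.6430 = 2144.3960 kJ
Q3 (sensible, liquid) = 9.6750 * 3.4950 * 63.1840 = 2136.5117 kJ
Q_total = 4424.1105 kJ

4424.1105 kJ
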